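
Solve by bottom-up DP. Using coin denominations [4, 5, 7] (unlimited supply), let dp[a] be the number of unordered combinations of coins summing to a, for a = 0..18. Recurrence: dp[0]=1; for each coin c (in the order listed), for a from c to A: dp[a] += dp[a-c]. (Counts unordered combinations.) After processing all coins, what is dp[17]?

2

after  coin     0     1     2     3     4     5     6     7     8     9    10    11    12    13    14    15    16    17    18
          4     1     0     0     0     1     0     0     0     1     0     0     0     1     0     0     0     1     0     0
          5     1     0     0     0     1     1     0     0     1     1     1     0     1     1     1     1     1     1     1
          7     1     0     0     0     1     1     0     1     1     1     1     1     2     1     2     2     2     2     2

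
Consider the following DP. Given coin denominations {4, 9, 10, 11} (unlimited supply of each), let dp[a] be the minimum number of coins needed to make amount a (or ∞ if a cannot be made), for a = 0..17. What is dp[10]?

 a  0  1  2  3  4  5  6  7  8  9 10 11 12 13 14 15 16 17
dp  0  -  -  -  1  -  -  -  2  1  1  1  3  2  2  2  4  3
(- denotes ∞ / unreachable)

1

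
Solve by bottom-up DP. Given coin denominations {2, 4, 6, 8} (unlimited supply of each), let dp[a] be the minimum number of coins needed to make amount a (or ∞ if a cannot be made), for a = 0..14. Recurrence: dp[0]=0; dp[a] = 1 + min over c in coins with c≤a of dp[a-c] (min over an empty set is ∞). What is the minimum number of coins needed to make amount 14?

2

 a  0  1  2  3  4  5  6  7  8  9 10 11 12 13 14
dp  0  -  1  -  1  -  1  -  1  -  2  -  2  -  2
(- denotes ∞ / unreachable)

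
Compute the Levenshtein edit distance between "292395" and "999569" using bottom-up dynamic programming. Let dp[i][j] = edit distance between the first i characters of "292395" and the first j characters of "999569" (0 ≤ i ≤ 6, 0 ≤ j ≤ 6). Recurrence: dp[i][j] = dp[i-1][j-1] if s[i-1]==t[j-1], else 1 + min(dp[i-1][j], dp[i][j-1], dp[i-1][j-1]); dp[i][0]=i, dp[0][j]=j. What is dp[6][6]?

   ''  9  9  9  5  6  9
''  0  1  2  3  4  5  6
 2  1  1  2  3  4  5  6
 9  2  1  1  2  3  4  5
 2  3  2  2  2  3  4  5
 3  4  3  3  3  3  4  5
 9  5  4  3  3  4  4  4
 5  6  5  4  4  3  4  5

5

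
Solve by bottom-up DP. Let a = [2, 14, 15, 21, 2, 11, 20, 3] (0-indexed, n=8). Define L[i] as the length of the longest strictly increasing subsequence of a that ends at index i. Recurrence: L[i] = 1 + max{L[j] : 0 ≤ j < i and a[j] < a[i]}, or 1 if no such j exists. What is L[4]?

   i    0    1    2    3    4    5    6    7
a[i]    2   14   15   21    2   11   20    3
L[i]    1    2    3    4    1    2    4    2

1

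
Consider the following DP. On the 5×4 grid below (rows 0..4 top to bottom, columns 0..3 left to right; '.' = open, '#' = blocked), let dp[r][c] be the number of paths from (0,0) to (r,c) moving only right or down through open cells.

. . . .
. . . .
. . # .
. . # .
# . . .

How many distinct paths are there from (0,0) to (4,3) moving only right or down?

8

r\c   0   1   2   3
  0   1   1   1   1
  1   1   2   3   4
  2   1   3   0   4
  3   1   4   0   4
  4   0   4   4   8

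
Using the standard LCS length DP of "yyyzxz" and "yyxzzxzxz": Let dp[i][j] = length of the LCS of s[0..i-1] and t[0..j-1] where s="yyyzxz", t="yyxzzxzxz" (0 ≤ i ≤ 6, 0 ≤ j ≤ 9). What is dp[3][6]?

   ''  y  y  x  z  z  x  z  x  z
''  0  0  0  0  0  0  0  0  0  0
 y  0  1  1  1  1  1  1  1  1  1
 y  0  1  2  2  2  2  2  2  2  2
 y  0  1  2  2  2  2  2  2  2  2
 z  0  1  2  2  3  3  3  3  3  3
 x  0  1  2  3  3  3  4  4  4  4
 z  0  1  2  3  4  4  4  5  5  5

2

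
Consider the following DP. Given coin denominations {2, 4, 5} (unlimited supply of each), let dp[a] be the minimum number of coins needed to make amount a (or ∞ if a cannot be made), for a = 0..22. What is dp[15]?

 a  0  1  2  3  4  5  6  7  8  9 10 11 12 13 14 15 16 17 18 19 20 21 22
dp  0  -  1  -  1  1  2  2  2  2  2  3  3  3  3  3  4  4  4  4  4  5  5
(- denotes ∞ / unreachable)

3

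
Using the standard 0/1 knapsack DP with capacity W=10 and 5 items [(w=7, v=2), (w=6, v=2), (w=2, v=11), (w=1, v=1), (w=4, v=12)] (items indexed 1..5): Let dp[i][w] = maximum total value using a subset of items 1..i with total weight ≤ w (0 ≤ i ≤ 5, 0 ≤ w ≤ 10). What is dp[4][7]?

12

i\w   0   1   2   3   4   5   6   7   8   9  10
  0   0   0   0   0   0   0   0   0   0   0   0
  1   0   0   0   0   0   0   0   2   2   2   2
  2   0   0   0   0   0   0   2   2   2   2   2
  3   0   0  11  11  11  11  11  11  13  13  13
  4   0   1  11  12  12  12  12  12  13  14  14
  5   0   1  11  12  12  13  23  24  24  24  24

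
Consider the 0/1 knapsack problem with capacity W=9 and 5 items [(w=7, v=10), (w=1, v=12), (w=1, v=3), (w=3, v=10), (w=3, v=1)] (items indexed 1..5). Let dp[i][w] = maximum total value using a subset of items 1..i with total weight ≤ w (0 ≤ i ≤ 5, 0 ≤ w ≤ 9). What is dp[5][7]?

25

i\w   0   1   2   3   4   5   6   7   8   9
  0   0   0   0   0   0   0   0   0   0   0
  1   0   0   0   0   0   0   0  10  10  10
  2   0  12  12  12  12  12  12  12  22  22
  3   0  12  15  15  15  15  15  15  22  25
  4   0  12  15  15  22  25  25  25  25  25
  5   0  12  15  15  22  25  25  25  26  26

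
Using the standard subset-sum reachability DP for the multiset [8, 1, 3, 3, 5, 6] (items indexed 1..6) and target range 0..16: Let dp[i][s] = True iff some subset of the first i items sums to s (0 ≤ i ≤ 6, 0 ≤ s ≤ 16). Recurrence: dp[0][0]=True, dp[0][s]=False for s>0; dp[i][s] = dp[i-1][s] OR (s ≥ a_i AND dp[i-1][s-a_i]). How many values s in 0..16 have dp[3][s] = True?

8

i\s   0   1   2   3   4   5   6   7   8   9  10  11  12  13  14  15  16
  0   T   F   F   F   F   F   F   F   F   F   F   F   F   F   F   F   F
  1   T   F   F   F   F   F   F   F   T   F   F   F   F   F   F   F   F
  2   T   T   F   F   F   F   F   F   T   T   F   F   F   F   F   F   F
  3   T   T   F   T   T   F   F   F   T   T   F   T   T   F   F   F   F
  4   T   T   F   T   T   F   T   T   T   T   F   T   T   F   T   T   F
  5   T   T   F   T   T   T   T   T   T   T   F   T   T   T   T   T   T
  6   T   T   F   T   T   T   T   T   T   T   T   T   T   T   T   T   T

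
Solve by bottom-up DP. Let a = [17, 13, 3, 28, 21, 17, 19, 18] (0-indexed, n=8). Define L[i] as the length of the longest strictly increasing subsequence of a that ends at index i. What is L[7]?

   i    0    1    2    3    4    5    6    7
a[i]   17   13    3   28   21   17   19   18
L[i]    1    1    1    2    2    2    3    3

3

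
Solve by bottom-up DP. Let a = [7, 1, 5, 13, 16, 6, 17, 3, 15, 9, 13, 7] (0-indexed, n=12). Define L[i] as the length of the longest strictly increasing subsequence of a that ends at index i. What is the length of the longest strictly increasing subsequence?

5

   i    0    1    2    3    4    5    6    7    8    9   10   11
a[i]    7    1    5   13   16    6   17    3   15    9   13    7
L[i]    1    1    2    3    4    3    5    2    4    4    5    4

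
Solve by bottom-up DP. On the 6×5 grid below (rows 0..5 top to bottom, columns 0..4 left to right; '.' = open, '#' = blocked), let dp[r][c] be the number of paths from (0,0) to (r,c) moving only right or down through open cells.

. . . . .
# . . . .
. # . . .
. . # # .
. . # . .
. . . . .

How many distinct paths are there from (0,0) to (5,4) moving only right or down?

9

r\c   0   1   2   3   4
  0   1   1   1   1   1
  1   0   1   2   3   4
  2   0   0   2   5   9
  3   0   0   0   0   9
  4   0   0   0   0   9
  5   0   0   0   0   9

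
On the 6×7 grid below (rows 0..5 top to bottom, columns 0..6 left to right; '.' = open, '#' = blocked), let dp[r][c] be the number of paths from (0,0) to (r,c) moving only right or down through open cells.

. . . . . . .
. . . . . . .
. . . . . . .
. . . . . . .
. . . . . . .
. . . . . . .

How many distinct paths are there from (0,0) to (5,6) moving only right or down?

r\c   0   1   2   3   4   5   6
  0   1   1   1   1   1   1   1
  1   1   2   3   4   5   6   7
  2   1   3   6  10  15  21  28
  3   1   4  10  20  35  56  84
  4   1   5  15  35  70 126 210
  5   1   6  21  56 126 252 462

462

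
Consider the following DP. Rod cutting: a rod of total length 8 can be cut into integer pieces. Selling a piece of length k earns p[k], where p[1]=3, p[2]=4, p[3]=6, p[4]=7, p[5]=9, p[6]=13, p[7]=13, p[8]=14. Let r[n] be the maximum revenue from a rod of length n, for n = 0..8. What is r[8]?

24

   n    0    1    2    3    4    5    6    7    8
r[n]    0    3    6    9   12   15   18   21   24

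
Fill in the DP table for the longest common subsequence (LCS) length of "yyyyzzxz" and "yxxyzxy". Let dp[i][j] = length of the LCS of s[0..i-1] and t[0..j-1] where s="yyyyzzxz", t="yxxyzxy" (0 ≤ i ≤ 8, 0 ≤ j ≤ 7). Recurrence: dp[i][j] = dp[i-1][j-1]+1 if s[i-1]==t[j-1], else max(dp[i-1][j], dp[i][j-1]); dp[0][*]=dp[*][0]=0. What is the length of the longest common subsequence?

   ''  y  x  x  y  z  x  y
''  0  0  0  0  0  0  0  0
 y  0  1  1  1  1  1  1  1
 y  0  1  1  1  2  2  2  2
 y  0  1  1  1  2  2  2  3
 y  0  1  1  1  2  2  2  3
 z  0  1  1  1  2  3  3  3
 z  0  1  1  1  2  3  3  3
 x  0  1  2  2  2  3  4  4
 z  0  1  2  2  2  3  4  4

4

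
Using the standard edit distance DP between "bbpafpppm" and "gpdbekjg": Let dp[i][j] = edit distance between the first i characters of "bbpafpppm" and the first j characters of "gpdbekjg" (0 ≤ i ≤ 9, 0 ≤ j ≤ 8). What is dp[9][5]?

   ''  g  p  d  b  e  k  j  g
''  0  1  2  3  4  5  6  7  8
 b  1  1  2  3  3  4  5  6  7
 b  2  2  2  3  3  4  5  6  7
 p  3  3  2  3  4  4  5  6  7
 a  4  4  3  3  4  5  5  6  7
 f  5  5  4  4  4  5  6  6  7
 p  6  6  5  5  5  5  6  7  7
 p  7  7  6  6  6  6  6  7  8
 p  8  8  7  7  7  7  7  7  8
 m  9  9  8  8  8  8  8  8  8

8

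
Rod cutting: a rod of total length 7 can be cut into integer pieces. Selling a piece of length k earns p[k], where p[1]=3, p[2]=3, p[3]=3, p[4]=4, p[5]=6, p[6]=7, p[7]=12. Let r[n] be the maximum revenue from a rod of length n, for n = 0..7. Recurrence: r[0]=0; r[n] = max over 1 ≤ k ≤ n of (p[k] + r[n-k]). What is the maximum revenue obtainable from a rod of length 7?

   n    0    1    2    3    4    5    6    7
r[n]    0    3    6    9   12   15   18   21

21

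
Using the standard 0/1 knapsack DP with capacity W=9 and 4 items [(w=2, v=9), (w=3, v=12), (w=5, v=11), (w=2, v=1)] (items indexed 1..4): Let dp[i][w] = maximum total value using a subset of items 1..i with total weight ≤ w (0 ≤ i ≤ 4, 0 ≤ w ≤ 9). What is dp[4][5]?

i\w   0   1   2   3   4   5   6   7   8   9
  0   0   0   0   0   0   0   0   0   0   0
  1   0   0   9   9   9   9   9   9   9   9
  2   0   0   9  12  12  21  21  21  21  21
  3   0   0   9  12  12  21  21  21  23  23
  4   0   0   9  12  12  21  21  22  23  23

21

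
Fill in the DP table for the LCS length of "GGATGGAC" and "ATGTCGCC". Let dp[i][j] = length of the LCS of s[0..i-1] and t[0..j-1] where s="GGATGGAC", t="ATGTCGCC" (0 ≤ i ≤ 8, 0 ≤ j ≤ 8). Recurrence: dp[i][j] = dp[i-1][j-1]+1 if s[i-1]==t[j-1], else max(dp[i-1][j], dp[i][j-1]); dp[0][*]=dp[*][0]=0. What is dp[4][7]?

   ''  A  T  G  T  C  G  C  C
''  0  0  0  0  0  0  0  0  0
 G  0  0  0  1  1  1  1  1  1
 G  0  0  0  1  1  1  2  2  2
 A  0  1  1  1  1  1  2  2  2
 T  0  1  2  2  2  2  2  2  2
 G  0  1  2  3  3  3  3  3  3
 G  0  1  2  3  3  3  4  4  4
 A  0  1  2  3  3  3  4  4  4
 C  0  1  2  3  3  4  4  5  5

2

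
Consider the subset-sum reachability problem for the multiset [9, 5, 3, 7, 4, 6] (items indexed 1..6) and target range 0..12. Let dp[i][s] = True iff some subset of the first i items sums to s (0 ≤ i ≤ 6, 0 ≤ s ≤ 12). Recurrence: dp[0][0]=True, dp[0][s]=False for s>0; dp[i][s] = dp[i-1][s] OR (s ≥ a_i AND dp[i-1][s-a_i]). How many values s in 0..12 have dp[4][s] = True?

8

i\s   0   1   2   3   4   5   6   7   8   9  10  11  12
  0   T   F   F   F   F   F   F   F   F   F   F   F   F
  1   T   F   F   F   F   F   F   F   F   T   F   F   F
  2   T   F   F   F   F   T   F   F   F   T   F   F   F
  3   T   F   F   T   F   T   F   F   T   T   F   F   T
  4   T   F   F   T   F   T   F   T   T   T   T   F   T
  5   T   F   F   T   T   T   F   T   T   T   T   T   T
  6   T   F   F   T   T   T   T   T   T   T   T   T   T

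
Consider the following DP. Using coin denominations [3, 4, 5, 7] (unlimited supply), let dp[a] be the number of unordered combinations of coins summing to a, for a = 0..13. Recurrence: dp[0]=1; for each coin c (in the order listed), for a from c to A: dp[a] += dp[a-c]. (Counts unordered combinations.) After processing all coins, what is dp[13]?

after  coin     0     1     2     3     4     5     6     7     8     9    10    11    12    13
          3     1     0     0     1     0     0     1     0     0     1     0     0     1     0
          4     1     0     0     1     1     0     1     1     1     1     1     1     2     1
          5     1     0     0     1     1     1     1     1     2     2     2     2     3     3
          7     1     0     0     1     1     1     1     2     2     2     3     3     4     4

4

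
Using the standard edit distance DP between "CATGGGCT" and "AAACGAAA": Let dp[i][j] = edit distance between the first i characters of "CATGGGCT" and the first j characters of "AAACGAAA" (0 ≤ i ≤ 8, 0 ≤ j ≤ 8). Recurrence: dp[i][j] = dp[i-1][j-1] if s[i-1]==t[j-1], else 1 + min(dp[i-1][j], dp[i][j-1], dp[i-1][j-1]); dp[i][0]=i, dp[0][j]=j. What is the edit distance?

6

   ''  A  A  A  C  G  A  A  A
''  0  1  2  3  4  5  6  7  8
 C  1  1  2  3  3  4  5  6  7
 A  2  1  1  2  3  4  4  5  6
 T  3  2  2  2  3  4  5  5  6
 G  4  3  3  3  3  3  4  5  6
 G  5  4  4  4  4  3  4  5  6
 G  6  5  5  5  5  4  4  5  6
 C  7  6  6  6  5  5  5  5  6
 T  8  7  7  7  6  6  6  6  6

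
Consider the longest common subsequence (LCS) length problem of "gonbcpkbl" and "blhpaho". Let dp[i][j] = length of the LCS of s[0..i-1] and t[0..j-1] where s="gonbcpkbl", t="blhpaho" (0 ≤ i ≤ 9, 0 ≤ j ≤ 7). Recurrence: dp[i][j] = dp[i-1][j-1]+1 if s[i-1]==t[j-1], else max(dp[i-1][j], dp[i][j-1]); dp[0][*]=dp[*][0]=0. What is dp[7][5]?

   ''  b  l  h  p  a  h  o
''  0  0  0  0  0  0  0  0
 g  0  0  0  0  0  0  0  0
 o  0  0  0  0  0  0  0  1
 n  0  0  0  0  0  0  0  1
 b  0  1  1  1  1  1  1  1
 c  0  1  1  1  1  1  1  1
 p  0  1  1  1  2  2  2  2
 k  0  1  1  1  2  2  2  2
 b  0  1  1  1  2  2  2  2
 l  0  1  2  2  2  2  2  2

2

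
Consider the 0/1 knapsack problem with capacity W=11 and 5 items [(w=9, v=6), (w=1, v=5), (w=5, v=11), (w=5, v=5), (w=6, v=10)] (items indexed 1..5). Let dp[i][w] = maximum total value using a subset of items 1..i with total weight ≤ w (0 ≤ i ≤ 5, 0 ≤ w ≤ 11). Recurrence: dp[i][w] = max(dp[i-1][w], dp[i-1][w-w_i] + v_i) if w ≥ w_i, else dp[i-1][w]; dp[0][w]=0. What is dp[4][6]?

16

i\w   0   1   2   3   4   5   6   7   8   9  10  11
  0   0   0   0   0   0   0   0   0   0   0   0   0
  1   0   0   0   0   0   0   0   0   0   6   6   6
  2   0   5   5   5   5   5   5   5   5   6  11  11
  3   0   5   5   5   5  11  16  16  16  16  16  16
  4   0   5   5   5   5  11  16  16  16  16  16  21
  5   0   5   5   5   5  11  16  16  16  16  16  21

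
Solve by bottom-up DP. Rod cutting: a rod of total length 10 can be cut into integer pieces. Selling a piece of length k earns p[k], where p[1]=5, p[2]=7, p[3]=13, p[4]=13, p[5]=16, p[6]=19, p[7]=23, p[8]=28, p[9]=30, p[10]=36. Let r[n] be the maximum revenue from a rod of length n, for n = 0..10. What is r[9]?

45

   n    0    1    2    3    4    5    6    7    8    9   10
r[n]    0    5   10   15   20   25   30   35   40   45   50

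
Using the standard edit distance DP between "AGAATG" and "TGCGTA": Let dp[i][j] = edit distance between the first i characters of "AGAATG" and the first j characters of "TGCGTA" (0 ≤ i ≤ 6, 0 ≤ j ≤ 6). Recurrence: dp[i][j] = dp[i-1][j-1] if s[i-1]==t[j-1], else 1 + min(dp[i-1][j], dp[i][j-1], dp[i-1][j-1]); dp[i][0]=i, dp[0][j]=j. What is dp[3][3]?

2

   ''  T  G  C  G  T  A
''  0  1  2  3  4  5  6
 A  1  1  2  3  4  5  5
 G  2  2  1  2  3  4  5
 A  3  3  2  2  3  4  4
 A  4  4  3  3  3  4  4
 T  5  4  4  4  4  3  4
 G  6  5  4  5  4  4  4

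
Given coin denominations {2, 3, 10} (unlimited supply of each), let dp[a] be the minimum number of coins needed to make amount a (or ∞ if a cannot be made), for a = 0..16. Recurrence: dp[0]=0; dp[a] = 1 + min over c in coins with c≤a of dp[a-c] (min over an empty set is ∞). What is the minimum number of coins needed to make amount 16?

3

 a  0  1  2  3  4  5  6  7  8  9 10 11 12 13 14 15 16
dp  0  -  1  1  2  2  2  3  3  3  1  4  2  2  3  3  3
(- denotes ∞ / unreachable)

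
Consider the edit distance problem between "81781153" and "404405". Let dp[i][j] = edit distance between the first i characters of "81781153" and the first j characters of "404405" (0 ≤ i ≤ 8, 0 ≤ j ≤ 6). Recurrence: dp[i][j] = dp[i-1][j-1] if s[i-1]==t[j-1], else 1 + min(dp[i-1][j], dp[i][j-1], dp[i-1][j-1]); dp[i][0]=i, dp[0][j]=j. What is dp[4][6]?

6

   ''  4  0  4  4  0  5
''  0  1  2  3  4  5  6
 8  1  1  2  3  4  5  6
 1  2  2  2  3  4  5  6
 7  3  3  3  3  4  5  6
 8  4  4  4  4  4  5  6
 1  5  5  5  5  5  5  6
 1  6  6  6  6  6  6  6
 5  7  7  7  7  7  7  6
 3  8  8  8  8  8  8  7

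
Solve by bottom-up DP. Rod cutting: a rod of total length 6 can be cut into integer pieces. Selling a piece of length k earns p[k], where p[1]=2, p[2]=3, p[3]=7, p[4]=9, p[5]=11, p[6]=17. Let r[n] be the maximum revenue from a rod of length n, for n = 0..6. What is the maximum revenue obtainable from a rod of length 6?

   n    0    1    2    3    4    5    6
r[n]    0    2    4    7    9   11   17

17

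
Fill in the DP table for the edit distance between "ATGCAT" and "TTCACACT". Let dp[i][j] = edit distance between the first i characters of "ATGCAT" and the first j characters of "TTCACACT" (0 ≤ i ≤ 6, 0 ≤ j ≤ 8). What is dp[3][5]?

4

   ''  T  T  C  A  C  A  C  T
''  0  1  2  3  4  5  6  7  8
 A  1  1  2  3  3  4  5  6  7
 T  2  1  1  2  3  4  5  6  6
 G  3  2  2  2  3  4  5  6  7
 C  4  3  3  2  3  3  4  5  6
 A  5  4  4  3  2  3  3  4  5
 T  6  5  4  4  3  3  4  4  4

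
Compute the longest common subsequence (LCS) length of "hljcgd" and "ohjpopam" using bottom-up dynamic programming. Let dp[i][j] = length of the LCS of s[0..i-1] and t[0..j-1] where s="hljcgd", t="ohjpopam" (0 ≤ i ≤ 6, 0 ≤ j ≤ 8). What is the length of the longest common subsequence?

2

   ''  o  h  j  p  o  p  a  m
''  0  0  0  0  0  0  0  0  0
 h  0  0  1  1  1  1  1  1  1
 l  0  0  1  1  1  1  1  1  1
 j  0  0  1  2  2  2  2  2  2
 c  0  0  1  2  2  2  2  2  2
 g  0  0  1  2  2  2  2  2  2
 d  0  0  1  2  2  2  2  2  2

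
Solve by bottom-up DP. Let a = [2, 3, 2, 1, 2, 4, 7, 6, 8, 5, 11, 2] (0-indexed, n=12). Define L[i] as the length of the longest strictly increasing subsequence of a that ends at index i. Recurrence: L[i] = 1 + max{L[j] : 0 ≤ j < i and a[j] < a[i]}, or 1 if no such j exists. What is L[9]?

4

   i    0    1    2    3    4    5    6    7    8    9   10   11
a[i]    2    3    2    1    2    4    7    6    8    5   11    2
L[i]    1    2    1    1    2    3    4    4    5    4    6    2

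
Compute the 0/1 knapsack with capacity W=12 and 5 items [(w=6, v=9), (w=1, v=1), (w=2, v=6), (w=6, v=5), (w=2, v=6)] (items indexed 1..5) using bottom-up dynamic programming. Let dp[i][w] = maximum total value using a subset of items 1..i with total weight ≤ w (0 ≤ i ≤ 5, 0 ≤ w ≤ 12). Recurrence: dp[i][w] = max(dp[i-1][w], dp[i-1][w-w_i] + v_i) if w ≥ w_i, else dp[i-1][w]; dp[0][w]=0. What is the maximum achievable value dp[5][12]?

i\w   0   1   2   3   4   5   6   7   8   9  10  11  12
  0   0   0   0   0   0   0   0   0   0   0   0   0   0
  1   0   0   0   0   0   0   9   9   9   9   9   9   9
  2   0   1   1   1   1   1   9  10  10  10  10  10  10
  3   0   1   6   7   7   7   9  10  15  16  16  16  16
  4   0   1   6   7   7   7   9  10  15  16  16  16  16
  5   0   1   6   7  12  13  13  13  15  16  21  22  22

22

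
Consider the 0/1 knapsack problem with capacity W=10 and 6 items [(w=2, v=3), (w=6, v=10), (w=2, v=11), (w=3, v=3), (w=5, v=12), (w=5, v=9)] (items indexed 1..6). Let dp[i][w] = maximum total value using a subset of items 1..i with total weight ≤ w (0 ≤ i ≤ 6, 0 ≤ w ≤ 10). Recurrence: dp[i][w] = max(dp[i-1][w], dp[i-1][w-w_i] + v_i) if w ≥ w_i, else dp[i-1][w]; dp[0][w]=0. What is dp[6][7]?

i\w   0   1   2   3   4   5   6   7   8   9  10
  0   0   0   0   0   0   0   0   0   0   0   0
  1   0   0   3   3   3   3   3   3   3   3   3
  2   0   0   3   3   3   3  10  10  13  13  13
  3   0   0  11  11  14  14  14  14  21  21  24
  4   0   0  11  11  14  14  14  17  21  21  24
  5   0   0  11  11  14  14  14  23  23  26  26
  6   0   0  11  11  14  14  14  23  23  26  26

23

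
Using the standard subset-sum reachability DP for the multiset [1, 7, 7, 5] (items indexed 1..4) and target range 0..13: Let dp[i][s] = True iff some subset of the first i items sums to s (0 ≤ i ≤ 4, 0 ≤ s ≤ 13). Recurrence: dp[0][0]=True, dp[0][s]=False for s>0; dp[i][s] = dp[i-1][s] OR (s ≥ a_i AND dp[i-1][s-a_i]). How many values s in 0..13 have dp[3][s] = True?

i\s   0   1   2   3   4   5   6   7   8   9  10  11  12  13
  0   T   F   F   F   F   F   F   F   F   F   F   F   F   F
  1   T   T   F   F   F   F   F   F   F   F   F   F   F   F
  2   T   T   F   F   F   F   F   T   T   F   F   F   F   F
  3   T   T   F   F   F   F   F   T   T   F   F   F   F   F
  4   T   T   F   F   F   T   T   T   T   F   F   F   T   T

4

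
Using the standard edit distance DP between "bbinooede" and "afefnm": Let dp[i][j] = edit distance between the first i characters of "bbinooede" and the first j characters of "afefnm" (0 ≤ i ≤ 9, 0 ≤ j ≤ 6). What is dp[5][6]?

5

   ''  a  f  e  f  n  m
''  0  1  2  3  4  5  6
 b  1  1  2  3  4  5  6
 b  2  2  2  3  4  5  6
 i  3  3  3  3  4  5  6
 n  4  4  4  4  4  4  5
 o  5  5  5  5  5  5  5
 o  6  6  6  6  6  6  6
 e  7  7  7  6  7  7  7
 d  8  8  8  7  7  8  8
 e  9  9  9  8  8  8  9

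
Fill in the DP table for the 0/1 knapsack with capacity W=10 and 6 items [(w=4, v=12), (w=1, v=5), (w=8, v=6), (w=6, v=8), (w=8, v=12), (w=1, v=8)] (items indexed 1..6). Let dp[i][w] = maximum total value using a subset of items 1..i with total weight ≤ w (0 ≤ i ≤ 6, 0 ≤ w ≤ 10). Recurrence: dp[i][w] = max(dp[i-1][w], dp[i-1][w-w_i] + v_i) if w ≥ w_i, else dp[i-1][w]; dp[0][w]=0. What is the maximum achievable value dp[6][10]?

i\w   0   1   2   3   4   5   6   7   8   9  10
  0   0   0   0   0   0   0   0   0   0   0   0
  1   0   0   0   0  12  12  12  12  12  12  12
  2   0   5   5   5  12  17  17  17  17  17  17
  3   0   5   5   5  12  17  17  17  17  17  17
  4   0   5   5   5  12  17  17  17  17  17  20
  5   0   5   5   5  12  17  17  17  17  17  20
  6   0   8  13  13  13  20  25  25  25  25  25

25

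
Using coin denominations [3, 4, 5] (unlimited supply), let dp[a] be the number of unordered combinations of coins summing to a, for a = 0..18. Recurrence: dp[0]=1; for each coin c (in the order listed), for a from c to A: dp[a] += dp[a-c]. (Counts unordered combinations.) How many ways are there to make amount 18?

5

after  coin     0     1     2     3     4     5     6     7     8     9    10    11    12    13    14    15    16    17    18
          3     1     0     0     1     0     0     1     0     0     1     0     0     1     0     0     1     0     0     1
          4     1     0     0     1     1     0     1     1     1     1     1     1     2     1     1     2     2     1     2
          5     1     0     0     1     1     1     1     1     2     2     2     2     3     3     3     4     4     4     5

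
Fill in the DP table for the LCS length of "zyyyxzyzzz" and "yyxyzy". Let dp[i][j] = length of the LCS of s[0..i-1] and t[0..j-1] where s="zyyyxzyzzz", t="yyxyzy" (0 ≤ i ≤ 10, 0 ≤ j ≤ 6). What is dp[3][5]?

   ''  y  y  x  y  z  y
''  0  0  0  0  0  0  0
 z  0  0  0  0  0  1  1
 y  0  1  1  1  1  1  2
 y  0  1  2  2  2  2  2
 y  0  1  2  2  3  3  3
 x  0  1  2  3  3  3  3
 z  0  1  2  3  3  4  4
 y  0  1  2  3  4  4  5
 z  0  1  2  3  4  5  5
 z  0  1  2  3  4  5  5
 z  0  1  2  3  4  5  5

2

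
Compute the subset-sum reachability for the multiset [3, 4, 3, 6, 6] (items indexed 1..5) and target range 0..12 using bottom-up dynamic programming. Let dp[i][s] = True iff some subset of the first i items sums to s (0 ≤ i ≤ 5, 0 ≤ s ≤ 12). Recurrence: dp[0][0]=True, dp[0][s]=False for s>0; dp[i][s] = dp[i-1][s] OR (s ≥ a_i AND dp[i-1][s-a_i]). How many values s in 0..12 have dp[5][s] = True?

i\s   0   1   2   3   4   5   6   7   8   9  10  11  12
  0   T   F   F   F   F   F   F   F   F   F   F   F   F
  1   T   F   F   T   F   F   F   F   F   F   F   F   F
  2   T   F   F   T   T   F   F   T   F   F   F   F   F
  3   T   F   F   T   T   F   T   T   F   F   T   F   F
  4   T   F   F   T   T   F   T   T   F   T   T   F   T
  5   T   F   F   T   T   F   T   T   F   T   T   F   T

8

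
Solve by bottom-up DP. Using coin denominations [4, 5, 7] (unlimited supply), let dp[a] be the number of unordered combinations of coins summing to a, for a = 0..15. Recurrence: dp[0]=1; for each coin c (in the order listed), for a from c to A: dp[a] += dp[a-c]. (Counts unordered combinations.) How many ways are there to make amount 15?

after  coin     0     1     2     3     4     5     6     7     8     9    10    11    12    13    14    15
          4     1     0     0     0     1     0     0     0     1     0     0     0     1     0     0     0
          5     1     0     0     0     1     1     0     0     1     1     1     0     1     1     1     1
          7     1     0     0     0     1     1     0     1     1     1     1     1     2     1     2     2

2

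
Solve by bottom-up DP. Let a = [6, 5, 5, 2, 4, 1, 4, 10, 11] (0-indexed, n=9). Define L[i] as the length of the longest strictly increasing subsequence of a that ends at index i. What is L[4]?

   i    0    1    2    3    4    5    6    7    8
a[i]    6    5    5    2    4    1    4   10   11
L[i]    1    1    1    1    2    1    2    3    4

2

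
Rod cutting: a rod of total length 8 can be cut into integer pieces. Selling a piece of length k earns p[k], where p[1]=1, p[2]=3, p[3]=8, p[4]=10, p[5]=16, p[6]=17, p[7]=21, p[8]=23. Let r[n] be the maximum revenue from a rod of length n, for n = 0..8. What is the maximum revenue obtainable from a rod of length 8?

24

   n    0    1    2    3    4    5    6    7    8
r[n]    0    1    3    8   10   16   17   21   24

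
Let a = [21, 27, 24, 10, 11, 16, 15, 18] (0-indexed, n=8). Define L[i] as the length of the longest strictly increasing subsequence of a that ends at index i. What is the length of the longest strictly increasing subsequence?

   i    0    1    2    3    4    5    6    7
a[i]   21   27   24   10   11   16   15   18
L[i]    1    2    2    1    2    3    3    4

4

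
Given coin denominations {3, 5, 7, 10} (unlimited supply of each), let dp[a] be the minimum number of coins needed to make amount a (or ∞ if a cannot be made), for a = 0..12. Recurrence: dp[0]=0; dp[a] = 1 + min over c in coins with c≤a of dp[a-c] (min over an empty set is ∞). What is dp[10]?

 a  0  1  2  3  4  5  6  7  8  9 10 11 12
dp  0  -  -  1  -  1  2  1  2  3  1  3  2
(- denotes ∞ / unreachable)

1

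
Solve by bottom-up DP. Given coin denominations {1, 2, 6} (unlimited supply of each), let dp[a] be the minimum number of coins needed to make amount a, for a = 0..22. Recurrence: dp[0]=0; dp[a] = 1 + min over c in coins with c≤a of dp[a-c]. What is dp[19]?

4

 a  0  1  2  3  4  5  6  7  8  9 10 11 12 13 14 15 16 17 18 19 20 21 22
dp  0  1  1  2  2  3  1  2  2  3  3  4  2  3  3  4  4  5  3  4  4  5  5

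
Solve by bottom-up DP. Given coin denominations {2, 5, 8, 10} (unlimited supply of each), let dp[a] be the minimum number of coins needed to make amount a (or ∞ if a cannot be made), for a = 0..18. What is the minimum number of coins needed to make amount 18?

 a  0  1  2  3  4  5  6  7  8  9 10 11 12 13 14 15 16 17 18
dp  0  -  1  -  2  1  3  2  1  3  1  4  2  2  3  2  2  3  2
(- denotes ∞ / unreachable)

2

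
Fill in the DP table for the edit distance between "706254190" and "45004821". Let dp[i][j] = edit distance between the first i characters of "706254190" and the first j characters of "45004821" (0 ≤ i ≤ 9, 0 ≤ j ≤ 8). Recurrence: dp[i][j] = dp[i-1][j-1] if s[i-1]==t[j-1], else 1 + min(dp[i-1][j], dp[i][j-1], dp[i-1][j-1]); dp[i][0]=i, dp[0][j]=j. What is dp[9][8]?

   ''  4  5  0  0  4  8  2  1
''  0  1  2  3  4  5  6  7  8
 7  1  1  2  3  4  5  6  7  8
 0  2  2  2  2  3  4  5  6  7
 6  3  3  3  3  3  4  5  6  7
 2  4  4  4  4  4  4  5  5  6
 5  5  5  4  5  5  5  5  6  6
 4  6  5  5  5  6  5  6  6  7
 1  7  6  6  6  6  6  6  7  6
 9  8  7  7  7  7  7  7  7  7
 0  9  8  8  7  7  8  8  8  8

8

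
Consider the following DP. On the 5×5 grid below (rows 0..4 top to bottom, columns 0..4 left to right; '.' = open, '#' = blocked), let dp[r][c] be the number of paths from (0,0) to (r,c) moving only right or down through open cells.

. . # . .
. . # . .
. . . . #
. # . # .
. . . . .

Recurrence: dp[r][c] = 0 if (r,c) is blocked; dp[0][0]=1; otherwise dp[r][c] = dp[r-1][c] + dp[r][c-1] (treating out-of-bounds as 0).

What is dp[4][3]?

r\c   0   1   2   3   4
  0   1   1   0   0   0
  1   1   2   0   0   0
  2   1   3   3   3   0
  3   1   0   3   0   0
  4   1   1   4   4   4

4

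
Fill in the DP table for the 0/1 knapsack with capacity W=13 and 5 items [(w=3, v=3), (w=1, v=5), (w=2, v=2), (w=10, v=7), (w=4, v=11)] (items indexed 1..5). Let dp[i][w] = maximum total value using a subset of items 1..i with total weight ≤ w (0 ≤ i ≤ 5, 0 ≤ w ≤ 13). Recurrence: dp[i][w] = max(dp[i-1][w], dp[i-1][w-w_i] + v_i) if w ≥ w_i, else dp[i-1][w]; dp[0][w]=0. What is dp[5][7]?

18

i\w   0   1   2   3   4   5   6   7   8   9  10  11  12  13
  0   0   0   0   0   0   0   0   0   0   0   0   0   0   0
  1   0   0   0   3   3   3   3   3   3   3   3   3   3   3
  2   0   5   5   5   8   8   8   8   8   8   8   8   8   8
  3   0   5   5   7   8   8  10  10  10  10  10  10  10  10
  4   0   5   5   7   8   8  10  10  10  10  10  12  12  14
  5   0   5   5   7  11  16  16  18  19  19  21  21  21  21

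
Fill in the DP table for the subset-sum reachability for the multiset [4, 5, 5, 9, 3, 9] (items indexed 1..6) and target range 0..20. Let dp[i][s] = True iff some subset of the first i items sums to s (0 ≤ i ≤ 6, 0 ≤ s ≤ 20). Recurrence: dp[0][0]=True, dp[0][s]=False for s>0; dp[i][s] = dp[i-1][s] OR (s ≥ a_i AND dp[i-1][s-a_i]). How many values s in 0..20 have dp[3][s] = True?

i\s   0   1   2   3   4   5   6   7   8   9  10  11  12  13  14  15  16  17  18  19  20
  0   T   F   F   F   F   F   F   F   F   F   F   F   F   F   F   F   F   F   F   F   F
  1   T   F   F   F   T   F   F   F   F   F   F   F   F   F   F   F   F   F   F   F   F
  2   T   F   F   F   T   T   F   F   F   T   F   F   F   F   F   F   F   F   F   F   F
  3   T   F   F   F   T   T   F   F   F   T   T   F   F   F   T   F   F   F   F   F   F
  4   T   F   F   F   T   T   F   F   F   T   T   F   F   T   T   F   F   F   T   T   F
  5   T   F   F   T   T   T   F   T   T   T   T   F   T   T   T   F   T   T   T   T   F
  6   T   F   F   T   T   T   F   T   T   T   T   F   T   T   T   F   T   T   T   T   F

6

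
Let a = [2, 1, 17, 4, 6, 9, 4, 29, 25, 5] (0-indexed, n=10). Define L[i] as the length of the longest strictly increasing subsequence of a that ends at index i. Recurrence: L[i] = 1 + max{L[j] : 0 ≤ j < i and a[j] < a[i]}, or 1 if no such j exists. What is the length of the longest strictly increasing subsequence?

   i    0    1    2    3    4    5    6    7    8    9
a[i]    2    1   17    4    6    9    4   29   25    5
L[i]    1    1    2    2    3    4    2    5    5    3

5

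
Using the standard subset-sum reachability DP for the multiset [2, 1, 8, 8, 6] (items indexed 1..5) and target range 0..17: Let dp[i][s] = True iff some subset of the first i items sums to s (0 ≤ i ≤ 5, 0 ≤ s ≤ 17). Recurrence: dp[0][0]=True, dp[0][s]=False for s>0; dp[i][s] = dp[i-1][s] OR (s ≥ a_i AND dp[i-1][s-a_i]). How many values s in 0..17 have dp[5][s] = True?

i\s   0   1   2   3   4   5   6   7   8   9  10  11  12  13  14  15  16  17
  0   T   F   F   F   F   F   F   F   F   F   F   F   F   F   F   F   F   F
  1   T   F   T   F   F   F   F   F   F   F   F   F   F   F   F   F   F   F
  2   T   T   T   T   F   F   F   F   F   F   F   F   F   F   F   F   F   F
  3   T   T   T   T   F   F   F   F   T   T   T   T   F   F   F   F   F   F
  4   T   T   T   T   F   F   F   F   T   T   T   T   F   F   F   F   T   T
  5   T   T   T   T   F   F   T   T   T   T   T   T   F   F   T   T   T   T

14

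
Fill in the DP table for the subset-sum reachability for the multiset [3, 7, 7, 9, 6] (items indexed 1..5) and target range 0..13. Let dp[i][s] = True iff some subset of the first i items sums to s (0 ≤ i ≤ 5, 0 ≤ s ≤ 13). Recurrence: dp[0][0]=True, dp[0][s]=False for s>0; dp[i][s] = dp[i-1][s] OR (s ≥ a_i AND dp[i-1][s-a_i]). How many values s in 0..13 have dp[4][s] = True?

i\s   0   1   2   3   4   5   6   7   8   9  10  11  12  13
  0   T   F   F   F   F   F   F   F   F   F   F   F   F   F
  1   T   F   F   T   F   F   F   F   F   F   F   F   F   F
  2   T   F   F   T   F   F   F   T   F   F   T   F   F   F
  3   T   F   F   T   F   F   F   T   F   F   T   F   F   F
  4   T   F   F   T   F   F   F   T   F   T   T   F   T   F
  5   T   F   F   T   F   F   T   T   F   T   T   F   T   T

6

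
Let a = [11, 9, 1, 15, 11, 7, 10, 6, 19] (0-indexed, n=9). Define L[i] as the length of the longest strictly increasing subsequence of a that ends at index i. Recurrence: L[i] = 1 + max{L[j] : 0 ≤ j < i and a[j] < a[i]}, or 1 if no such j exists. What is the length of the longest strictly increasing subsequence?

   i    0    1    2    3    4    5    6    7    8
a[i]   11    9    1   15   11    7   10    6   19
L[i]    1    1    1    2    2    2    3    2    4

4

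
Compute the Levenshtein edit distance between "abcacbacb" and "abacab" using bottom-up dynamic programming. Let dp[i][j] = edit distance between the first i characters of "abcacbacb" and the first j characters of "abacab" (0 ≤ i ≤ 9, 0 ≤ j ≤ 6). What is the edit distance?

3

   ''  a  b  a  c  a  b
''  0  1  2  3  4  5  6
 a  1  0  1  2  3  4  5
 b  2  1  0  1  2  3  4
 c  3  2  1  1  1  2  3
 a  4  3  2  1  2  1  2
 c  5  4  3  2  1  2  2
 b  6  5  4  3  2  2  2
 a  7  6  5  4  3  2  3
 c  8  7  6  5  4  3  3
 b  9  8  7  6  5  4  3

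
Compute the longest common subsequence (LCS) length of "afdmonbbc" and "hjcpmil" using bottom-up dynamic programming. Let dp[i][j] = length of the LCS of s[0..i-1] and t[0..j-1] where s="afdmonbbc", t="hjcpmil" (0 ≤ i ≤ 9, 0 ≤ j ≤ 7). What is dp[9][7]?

1

   ''  h  j  c  p  m  i  l
''  0  0  0  0  0  0  0  0
 a  0  0  0  0  0  0  0  0
 f  0  0  0  0  0  0  0  0
 d  0  0  0  0  0  0  0  0
 m  0  0  0  0  0  1  1  1
 o  0  0  0  0  0  1  1  1
 n  0  0  0  0  0  1  1  1
 b  0  0  0  0  0  1  1  1
 b  0  0  0  0  0  1  1  1
 c  0  0  0  1  1  1  1  1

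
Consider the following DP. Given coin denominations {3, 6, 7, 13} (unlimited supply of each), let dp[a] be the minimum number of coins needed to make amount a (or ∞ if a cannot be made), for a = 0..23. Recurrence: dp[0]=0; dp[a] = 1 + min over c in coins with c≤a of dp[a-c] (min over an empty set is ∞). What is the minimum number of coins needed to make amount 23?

3

 a  0  1  2  3  4  5  6  7  8  9 10 11 12 13 14 15 16 17 18 19 20 21 22 23
dp  0  -  -  1  -  -  1  1  -  2  2  -  2  1  2  3  2  3  3  2  2  3  3  3
(- denotes ∞ / unreachable)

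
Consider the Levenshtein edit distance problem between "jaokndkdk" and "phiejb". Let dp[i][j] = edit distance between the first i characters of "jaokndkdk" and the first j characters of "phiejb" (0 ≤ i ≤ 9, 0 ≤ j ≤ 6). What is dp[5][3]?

   ''  p  h  i  e  j  b
''  0  1  2  3  4  5  6
 j  1  1  2  3  4  4  5
 a  2  2  2  3  4  5  5
 o  3  3  3  3  4  5  6
 k  4  4  4  4  4  5  6
 n  5  5  5  5  5  5  6
 d  6  6  6  6  6  6  6
 k  7  7  7  7  7  7  7
 d  8  8  8  8  8  8  8
 k  9  9  9  9  9  9  9

5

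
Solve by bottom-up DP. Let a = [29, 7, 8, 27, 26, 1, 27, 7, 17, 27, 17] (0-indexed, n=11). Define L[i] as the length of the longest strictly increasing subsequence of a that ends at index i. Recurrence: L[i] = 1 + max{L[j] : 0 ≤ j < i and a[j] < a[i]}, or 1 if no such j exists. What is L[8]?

   i    0    1    2    3    4    5    6    7    8    9   10
a[i]   29    7    8   27   26    1   27    7   17   27   17
L[i]    1    1    2    3    3    1    4    2    3    4    3

3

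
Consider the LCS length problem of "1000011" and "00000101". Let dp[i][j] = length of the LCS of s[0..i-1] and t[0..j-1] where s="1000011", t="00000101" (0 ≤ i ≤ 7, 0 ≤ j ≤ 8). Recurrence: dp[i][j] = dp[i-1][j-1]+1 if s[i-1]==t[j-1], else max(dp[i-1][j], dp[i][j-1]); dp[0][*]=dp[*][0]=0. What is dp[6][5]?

4

   ''  0  0  0  0  0  1  0  1
''  0  0  0  0  0  0  0  0  0
 1  0  0  0  0  0  0  1  1  1
 0  0  1  1  1  1  1  1  2  2
 0  0  1  2  2  2  2  2  2  2
 0  0  1  2  3  3  3  3  3  3
 0  0  1  2  3  4  4  4  4  4
 1  0  1  2  3  4  4  5  5  5
 1  0  1  2  3  4  4  5  5  6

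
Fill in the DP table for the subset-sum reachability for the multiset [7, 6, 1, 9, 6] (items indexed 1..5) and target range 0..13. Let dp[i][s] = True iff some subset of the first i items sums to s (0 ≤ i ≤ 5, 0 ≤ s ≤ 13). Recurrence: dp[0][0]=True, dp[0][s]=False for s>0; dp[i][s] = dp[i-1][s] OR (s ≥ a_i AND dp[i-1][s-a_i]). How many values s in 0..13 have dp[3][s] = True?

6

i\s   0   1   2   3   4   5   6   7   8   9  10  11  12  13
  0   T   F   F   F   F   F   F   F   F   F   F   F   F   F
  1   T   F   F   F   F   F   F   T   F   F   F   F   F   F
  2   T   F   F   F   F   F   T   T   F   F   F   F   F   T
  3   T   T   F   F   F   F   T   T   T   F   F   F   F   T
  4   T   T   F   F   F   F   T   T   T   T   T   F   F   T
  5   T   T   F   F   F   F   T   T   T   T   T   F   T   T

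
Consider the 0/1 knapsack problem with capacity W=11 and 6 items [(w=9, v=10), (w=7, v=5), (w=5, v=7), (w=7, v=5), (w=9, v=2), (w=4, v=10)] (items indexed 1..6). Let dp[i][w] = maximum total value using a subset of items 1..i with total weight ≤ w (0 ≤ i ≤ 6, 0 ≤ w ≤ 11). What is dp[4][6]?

i\w   0   1   2   3   4   5   6   7   8   9  10  11
  0   0   0   0   0   0   0   0   0   0   0   0   0
  1   0   0   0   0   0   0   0   0   0  10  10  10
  2   0   0   0   0   0   0   0   5   5  10  10  10
  3   0   0   0   0   0   7   7   7   7  10  10  10
  4   0   0   0   0   0   7   7   7   7  10  10  10
  5   0   0   0   0   0   7   7   7   7  10  10  10
  6   0   0   0   0  10  10  10  10  10  17  17  17

7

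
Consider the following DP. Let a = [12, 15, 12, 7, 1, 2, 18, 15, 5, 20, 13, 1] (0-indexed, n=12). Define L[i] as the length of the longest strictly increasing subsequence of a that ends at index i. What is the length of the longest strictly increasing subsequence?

   i    0    1    2    3    4    5    6    7    8    9   10   11
a[i]   12   15   12    7    1    2   18   15    5   20   13    1
L[i]    1    2    1    1    1    2    3    3    3    4    4    1

4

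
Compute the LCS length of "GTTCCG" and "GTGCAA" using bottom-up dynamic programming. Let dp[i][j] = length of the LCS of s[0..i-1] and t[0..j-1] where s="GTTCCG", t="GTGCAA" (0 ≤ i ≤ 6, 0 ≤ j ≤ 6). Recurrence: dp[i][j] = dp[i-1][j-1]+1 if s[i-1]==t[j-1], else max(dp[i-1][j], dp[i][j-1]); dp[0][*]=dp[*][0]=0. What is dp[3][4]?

2

   ''  G  T  G  C  A  A
''  0  0  0  0  0  0  0
 G  0  1  1  1  1  1  1
 T  0  1  2  2  2  2  2
 T  0  1  2  2  2  2  2
 C  0  1  2  2  3  3  3
 C  0  1  2  2  3  3  3
 G  0  1  2  3  3  3  3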